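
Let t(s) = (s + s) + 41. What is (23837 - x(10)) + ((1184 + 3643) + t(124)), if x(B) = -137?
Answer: 29090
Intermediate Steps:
t(s) = 41 + 2*s (t(s) = 2*s + 41 = 41 + 2*s)
(23837 - x(10)) + ((1184 + 3643) + t(124)) = (23837 - 1*(-137)) + ((1184 + 3643) + (41 + 2*124)) = (23837 + 137) + (4827 + (41 + 248)) = 23974 + (4827 + 289) = 23974 + 5116 = 29090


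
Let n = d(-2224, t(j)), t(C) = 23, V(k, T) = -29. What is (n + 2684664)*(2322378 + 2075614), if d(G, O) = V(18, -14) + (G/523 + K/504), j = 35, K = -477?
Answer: 43225355202508133/3661 ≈ 1.1807e+13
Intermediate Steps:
d(G, O) = -1677/56 + G/523 (d(G, O) = -29 + (G/523 - 477/504) = -29 + (G*(1/523) - 477*1/504) = -29 + (G/523 - 53/56) = -29 + (-53/56 + G/523) = -1677/56 + G/523)
n = -1001615/29288 (n = -1677/56 + (1/523)*(-2224) = -1677/56 - 2224/523 = -1001615/29288 ≈ -34.199)
(n + 2684664)*(2322378 + 2075614) = (-1001615/29288 + 2684664)*(2322378 + 2075614) = (78627437617/29288)*4397992 = 43225355202508133/3661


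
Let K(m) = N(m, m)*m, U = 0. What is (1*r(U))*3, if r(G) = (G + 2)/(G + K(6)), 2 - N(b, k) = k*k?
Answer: -1/34 ≈ -0.029412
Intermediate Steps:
N(b, k) = 2 - k² (N(b, k) = 2 - k*k = 2 - k²)
K(m) = m*(2 - m²) (K(m) = (2 - m²)*m = m*(2 - m²))
r(G) = (2 + G)/(-204 + G) (r(G) = (G + 2)/(G + 6*(2 - 1*6²)) = (2 + G)/(G + 6*(2 - 1*36)) = (2 + G)/(G + 6*(2 - 36)) = (2 + G)/(G + 6*(-34)) = (2 + G)/(G - 204) = (2 + G)/(-204 + G))
(1*r(U))*3 = (1*((2 + 0)/(-204 + 0)))*3 = (1*(2/(-204)))*3 = (1*(-1/204*2))*3 = (1*(-1/102))*3 = -1/102*3 = -1/34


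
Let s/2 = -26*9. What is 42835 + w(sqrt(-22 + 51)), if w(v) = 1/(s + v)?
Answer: 9380650357/218995 - sqrt(29)/218995 ≈ 42835.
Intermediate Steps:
s = -468 (s = 2*(-26*9) = 2*(-234) = -468)
w(v) = 1/(-468 + v)
42835 + w(sqrt(-22 + 51)) = 42835 + 1/(-468 + sqrt(-22 + 51)) = 42835 + 1/(-468 + sqrt(29))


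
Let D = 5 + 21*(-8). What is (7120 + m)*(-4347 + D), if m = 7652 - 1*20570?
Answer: 26148980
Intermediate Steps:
m = -12918 (m = 7652 - 20570 = -12918)
D = -163 (D = 5 - 168 = -163)
(7120 + m)*(-4347 + D) = (7120 - 12918)*(-4347 - 163) = -5798*(-4510) = 26148980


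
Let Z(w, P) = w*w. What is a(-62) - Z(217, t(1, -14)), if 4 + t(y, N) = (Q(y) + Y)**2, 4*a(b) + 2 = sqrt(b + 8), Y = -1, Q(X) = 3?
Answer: -94179/2 + 3*I*sqrt(6)/4 ≈ -47090.0 + 1.8371*I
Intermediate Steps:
a(b) = -1/2 + sqrt(8 + b)/4 (a(b) = -1/2 + sqrt(b + 8)/4 = -1/2 + sqrt(8 + b)/4)
t(y, N) = 0 (t(y, N) = -4 + (3 - 1)**2 = -4 + 2**2 = -4 + 4 = 0)
Z(w, P) = w**2
a(-62) - Z(217, t(1, -14)) = (-1/2 + sqrt(8 - 62)/4) - 1*217**2 = (-1/2 + sqrt(-54)/4) - 1*47089 = (-1/2 + (3*I*sqrt(6))/4) - 47089 = (-1/2 + 3*I*sqrt(6)/4) - 47089 = -94179/2 + 3*I*sqrt(6)/4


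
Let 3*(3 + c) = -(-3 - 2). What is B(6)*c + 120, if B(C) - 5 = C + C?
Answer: 292/3 ≈ 97.333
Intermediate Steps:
B(C) = 5 + 2*C (B(C) = 5 + (C + C) = 5 + 2*C)
c = -4/3 (c = -3 + (-(-3 - 2))/3 = -3 + (-1*(-5))/3 = -3 + (1/3)*5 = -3 + 5/3 = -4/3 ≈ -1.3333)
B(6)*c + 120 = (5 + 2*6)*(-4/3) + 120 = (5 + 12)*(-4/3) + 120 = 17*(-4/3) + 120 = -68/3 + 120 = 292/3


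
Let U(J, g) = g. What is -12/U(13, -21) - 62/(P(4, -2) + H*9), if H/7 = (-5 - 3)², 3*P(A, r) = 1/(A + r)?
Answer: 94168/169351 ≈ 0.55605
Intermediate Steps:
P(A, r) = 1/(3*(A + r))
H = 448 (H = 7*(-5 - 3)² = 7*(-8)² = 7*64 = 448)
-12/U(13, -21) - 62/(P(4, -2) + H*9) = -12/(-21) - 62/(1/(3*(4 - 2)) + 448*9) = -12*(-1/21) - 62/((⅓)/2 + 4032) = 4/7 - 62/((⅓)*(½) + 4032) = 4/7 - 62/(⅙ + 4032) = 4/7 - 62/24193/6 = 4/7 - 62*6/24193 = 4/7 - 372/24193 = 94168/169351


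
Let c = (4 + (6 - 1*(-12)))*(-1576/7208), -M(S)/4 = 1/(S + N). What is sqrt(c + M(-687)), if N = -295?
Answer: 4*I*sqrt(58788012817)/442391 ≈ 2.1923*I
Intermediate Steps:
M(S) = -4/(-295 + S) (M(S) = -4/(S - 295) = -4/(-295 + S))
c = -4334/901 (c = (4 + (6 + 12))*(-1576*1/7208) = (4 + 18)*(-197/901) = 22*(-197/901) = -4334/901 ≈ -4.8102)
sqrt(c + M(-687)) = sqrt(-4334/901 - 4/(-295 - 687)) = sqrt(-4334/901 - 4/(-982)) = sqrt(-4334/901 - 4*(-1/982)) = sqrt(-4334/901 + 2/491) = sqrt(-2126192/442391) = 4*I*sqrt(58788012817)/442391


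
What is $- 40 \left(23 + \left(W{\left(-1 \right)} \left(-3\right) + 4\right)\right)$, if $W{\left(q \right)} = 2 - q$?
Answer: $-720$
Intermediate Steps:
$- 40 \left(23 + \left(W{\left(-1 \right)} \left(-3\right) + 4\right)\right) = - 40 \left(23 + \left(\left(2 - -1\right) \left(-3\right) + 4\right)\right) = - 40 \left(23 + \left(\left(2 + 1\right) \left(-3\right) + 4\right)\right) = - 40 \left(23 + \left(3 \left(-3\right) + 4\right)\right) = - 40 \left(23 + \left(-9 + 4\right)\right) = - 40 \left(23 - 5\right) = \left(-40\right) 18 = -720$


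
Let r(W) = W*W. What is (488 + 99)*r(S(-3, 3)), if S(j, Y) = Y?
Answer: 5283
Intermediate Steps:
r(W) = W²
(488 + 99)*r(S(-3, 3)) = (488 + 99)*3² = 587*9 = 5283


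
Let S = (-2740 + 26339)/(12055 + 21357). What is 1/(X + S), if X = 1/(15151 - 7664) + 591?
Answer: 250155644/148018704729 ≈ 0.0016900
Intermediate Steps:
S = 23599/33412 ≈ 0.70630
X = 4424818/7487 (X = 1/7487 + 591 = 4424818/7487 ≈ 591.00)
1/(X + S) = 1/(4424818/7487 + 23599/33412) = 1/(148018704729/250155644) = 250155644/148018704729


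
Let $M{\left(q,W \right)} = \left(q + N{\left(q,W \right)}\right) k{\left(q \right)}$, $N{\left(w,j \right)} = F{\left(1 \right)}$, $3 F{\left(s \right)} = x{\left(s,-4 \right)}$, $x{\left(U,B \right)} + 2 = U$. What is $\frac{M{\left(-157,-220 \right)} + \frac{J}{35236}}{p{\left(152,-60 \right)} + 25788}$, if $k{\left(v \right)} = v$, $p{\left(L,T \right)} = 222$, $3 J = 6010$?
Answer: $\frac{1305567277}{1374732540} \approx 0.94969$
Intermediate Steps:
$x{\left(U,B \right)} = -2 + U$
$J = \frac{6010}{3}$ ($J = \frac{1}{3} \cdot 6010 = \frac{6010}{3} \approx 2003.3$)
$F{\left(s \right)} = - \frac{2}{3} + \frac{s}{3}$ ($F{\left(s \right)} = \frac{-2 + s}{3} = - \frac{2}{3} + \frac{s}{3}$)
$N{\left(w,j \right)} = - \frac{1}{3}$ ($N{\left(w,j \right)} = - \frac{2}{3} + \frac{1}{3} \cdot 1 = - \frac{2}{3} + \frac{1}{3} = - \frac{1}{3}$)
$M{\left(q,W \right)} = q \left(- \frac{1}{3} + q\right)$ ($M{\left(q,W \right)} = \left(q - \frac{1}{3}\right) q = \left(- \frac{1}{3} + q\right) q = q \left(- \frac{1}{3} + q\right)$)
$\frac{M{\left(-157,-220 \right)} + \frac{J}{35236}}{p{\left(152,-60 \right)} + 25788} = \frac{- 157 \left(- \frac{1}{3} - 157\right) + \frac{6010}{3 \cdot 35236}}{222 + 25788} = \frac{\left(-157\right) \left(- \frac{472}{3}\right) + \frac{6010}{3} \cdot \frac{1}{35236}}{26010} = \left(\frac{74104}{3} + \frac{3005}{52854}\right) \frac{1}{26010} = \frac{1305567277}{52854} \cdot \frac{1}{26010} = \frac{1305567277}{1374732540}$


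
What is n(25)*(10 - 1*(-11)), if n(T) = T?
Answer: 525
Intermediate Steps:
n(25)*(10 - 1*(-11)) = 25*(10 - 1*(-11)) = 25*(10 + 11) = 25*21 = 525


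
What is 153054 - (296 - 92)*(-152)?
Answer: 184062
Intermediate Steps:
153054 - (296 - 92)*(-152) = 153054 - 204*(-152) = 153054 - 1*(-31008) = 153054 + 31008 = 184062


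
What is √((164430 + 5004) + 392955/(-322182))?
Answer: √1954148098397334/107394 ≈ 411.62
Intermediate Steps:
√((164430 + 5004) + 392955/(-322182)) = √(169434 + 392955*(-1/322182)) = √(169434 - 130985/107394) = √(18196064011/107394) = √1954148098397334/107394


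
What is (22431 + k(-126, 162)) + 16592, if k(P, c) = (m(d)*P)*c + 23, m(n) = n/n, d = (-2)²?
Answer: 18634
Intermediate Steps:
d = 4
m(n) = 1
k(P, c) = 23 + P*c (k(P, c) = (1*P)*c + 23 = P*c + 23 = 23 + P*c)
(22431 + k(-126, 162)) + 16592 = (22431 + (23 - 126*162)) + 16592 = (22431 + (23 - 20412)) + 16592 = (22431 - 20389) + 16592 = 2042 + 16592 = 18634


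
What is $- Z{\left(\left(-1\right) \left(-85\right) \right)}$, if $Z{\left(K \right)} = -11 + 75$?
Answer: $-64$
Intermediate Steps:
$Z{\left(K \right)} = 64$
$- Z{\left(\left(-1\right) \left(-85\right) \right)} = \left(-1\right) 64 = -64$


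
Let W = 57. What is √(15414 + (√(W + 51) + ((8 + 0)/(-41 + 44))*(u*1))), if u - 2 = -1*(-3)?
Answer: √(138846 + 54*√3)/3 ≈ 124.25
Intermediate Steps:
u = 5 (u = 2 - 1*(-3) = 2 + 3 = 5)
√(15414 + (√(W + 51) + ((8 + 0)/(-41 + 44))*(u*1))) = √(15414 + (√(57 + 51) + ((8 + 0)/(-41 + 44))*(5*1))) = √(15414 + (√108 + (8/3)*5)) = √(15414 + (6*√3 + (8*(⅓))*5)) = √(15414 + (6*√3 + (8/3)*5)) = √(15414 + (6*√3 + 40/3)) = √(15414 + (40/3 + 6*√3)) = √(46282/3 + 6*√3)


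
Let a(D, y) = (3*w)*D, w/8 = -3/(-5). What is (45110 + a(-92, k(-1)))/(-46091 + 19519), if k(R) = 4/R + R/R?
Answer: -109463/66430 ≈ -1.6478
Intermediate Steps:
w = 24/5 (w = 8*(-3/(-5)) = 8*(-3*(-⅕)) = 8*(⅗) = 24/5 ≈ 4.8000)
k(R) = 1 + 4/R (k(R) = 4/R + 1 = 1 + 4/R)
a(D, y) = 72*D/5 (a(D, y) = (3*(24/5))*D = 72*D/5)
(45110 + a(-92, k(-1)))/(-46091 + 19519) = (45110 + (72/5)*(-92))/(-46091 + 19519) = (45110 - 6624/5)/(-26572) = (218926/5)*(-1/26572) = -109463/66430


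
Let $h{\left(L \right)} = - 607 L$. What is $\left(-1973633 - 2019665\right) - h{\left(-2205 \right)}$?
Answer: $-5331733$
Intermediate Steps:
$\left(-1973633 - 2019665\right) - h{\left(-2205 \right)} = \left(-1973633 - 2019665\right) - \left(-607\right) \left(-2205\right) = \left(-1973633 - 2019665\right) - 1338435 = -3993298 - 1338435 = -5331733$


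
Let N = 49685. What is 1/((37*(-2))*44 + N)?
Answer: 1/46429 ≈ 2.1538e-5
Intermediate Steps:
1/((37*(-2))*44 + N) = 1/((37*(-2))*44 + 49685) = 1/(-74*44 + 49685) = 1/(-3256 + 49685) = 1/46429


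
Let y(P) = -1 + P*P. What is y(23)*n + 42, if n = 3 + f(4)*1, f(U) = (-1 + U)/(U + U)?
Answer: 1824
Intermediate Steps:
f(U) = (-1 + U)/(2*U) (f(U) = (-1 + U)/((2*U)) = (-1 + U)*(1/(2*U)) = (-1 + U)/(2*U))
y(P) = -1 + P**2
n = 27/8 (n = 3 + ((1/2)*(-1 + 4)/4)*1 = 3 + ((1/2)*(1/4)*3)*1 = 3 + (3/8)*1 = 3 + 3/8 = 27/8 ≈ 3.3750)
y(23)*n + 42 = (-1 + 23**2)*(27/8) + 42 = (-1 + 529)*(27/8) + 42 = 528*(27/8) + 42 = 1782 + 42 = 1824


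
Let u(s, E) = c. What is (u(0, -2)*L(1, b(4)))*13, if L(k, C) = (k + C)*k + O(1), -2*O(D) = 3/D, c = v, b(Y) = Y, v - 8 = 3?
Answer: 1001/2 ≈ 500.50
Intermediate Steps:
v = 11 (v = 8 + 3 = 11)
c = 11
O(D) = -3/(2*D)
u(s, E) = 11
L(k, C) = -3/2 + k*(C + k) (L(k, C) = (k + C)*k - 3/2/1 = (C + k)*k - 3/2*1 = k*(C + k) - 3/2 = -3/2 + k*(C + k))
(u(0, -2)*L(1, b(4)))*13 = (11*(-3/2 + 1**2 + 4*1))*13 = (11*(-3/2 + 1 + 4))*13 = (11*(7/2))*13 = (77/2)*13 = 1001/2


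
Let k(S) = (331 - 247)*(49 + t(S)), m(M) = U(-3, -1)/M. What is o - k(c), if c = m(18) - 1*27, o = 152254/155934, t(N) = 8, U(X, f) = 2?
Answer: -373229869/77967 ≈ -4787.0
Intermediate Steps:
o = 76127/77967 (o = 152254*(1/155934) = 76127/77967 ≈ 0.97640)
m(M) = 2/M
c = -242/9 (c = 2/18 - 1*27 = 2*(1/18) - 27 = 1/9 - 27 = -242/9 ≈ -26.889)
k(S) = 4788 (k(S) = (331 - 247)*(49 + 8) = 84*57 = 4788)
o - k(c) = 76127/77967 - 1*4788 = 76127/77967 - 4788 = -373229869/77967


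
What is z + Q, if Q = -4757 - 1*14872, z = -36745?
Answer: -56374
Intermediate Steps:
Q = -19629 (Q = -4757 - 14872 = -19629)
z + Q = -36745 - 19629 = -56374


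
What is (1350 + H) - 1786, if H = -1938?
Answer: -2374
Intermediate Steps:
(1350 + H) - 1786 = (1350 - 1938) - 1786 = -588 - 1786 = -2374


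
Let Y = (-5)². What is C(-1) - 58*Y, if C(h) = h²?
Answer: -1449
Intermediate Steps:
Y = 25
C(-1) - 58*Y = (-1)² - 58*25 = 1 - 1450 = -1449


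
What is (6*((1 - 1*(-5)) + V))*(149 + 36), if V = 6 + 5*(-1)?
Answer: 7770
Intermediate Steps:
V = 1 (V = 6 - 5 = 1)
(6*((1 - 1*(-5)) + V))*(149 + 36) = (6*((1 - 1*(-5)) + 1))*(149 + 36) = (6*((1 + 5) + 1))*185 = (6*(6 + 1))*185 = (6*7)*185 = 42*185 = 7770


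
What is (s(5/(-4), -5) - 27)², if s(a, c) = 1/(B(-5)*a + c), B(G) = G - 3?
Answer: 17956/25 ≈ 718.24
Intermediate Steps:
B(G) = -3 + G
s(a, c) = 1/(c - 8*a) (s(a, c) = 1/((-3 - 5)*a + c) = 1/(-8*a + c) = 1/(c - 8*a))
(s(5/(-4), -5) - 27)² = (-1/(-1*(-5) + 8*(5/(-4))) - 27)² = (-1/(5 + 8*(5*(-¼))) - 27)² = (-1/(5 + 8*(-5/4)) - 27)² = (-1/(5 - 10) - 27)² = (-1/(-5) - 27)² = (-1*(-⅕) - 27)² = (⅕ - 27)² = (-134/5)² = 17956/25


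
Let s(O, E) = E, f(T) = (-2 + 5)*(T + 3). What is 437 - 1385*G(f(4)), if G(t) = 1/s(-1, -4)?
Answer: 3133/4 ≈ 783.25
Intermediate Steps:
f(T) = 9 + 3*T (f(T) = 3*(3 + T) = 9 + 3*T)
G(t) = -1/4 (G(t) = 1/(-4) = -1/4)
437 - 1385*G(f(4)) = 437 - 1385*(-1/4) = 437 + 1385/4 = 3133/4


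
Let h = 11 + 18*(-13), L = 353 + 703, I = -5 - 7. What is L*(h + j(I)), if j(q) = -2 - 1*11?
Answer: -249216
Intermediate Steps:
I = -12
j(q) = -13 (j(q) = -2 - 11 = -13)
L = 1056
h = -223 (h = 11 - 234 = -223)
L*(h + j(I)) = 1056*(-223 - 13) = 1056*(-236) = -249216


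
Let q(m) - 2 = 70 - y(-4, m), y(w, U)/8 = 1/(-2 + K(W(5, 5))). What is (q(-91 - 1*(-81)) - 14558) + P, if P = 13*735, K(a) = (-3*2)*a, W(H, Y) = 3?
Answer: -24653/5 ≈ -4930.6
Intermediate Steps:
K(a) = -6*a
y(w, U) = -⅖ (y(w, U) = 8/(-2 - 6*3) = 8/(-2 - 18) = 8/(-20) = 8*(-1/20) = -⅖)
q(m) = 362/5 (q(m) = 2 + (70 - 1*(-⅖)) = 2 + (70 + ⅖) = 2 + 352/5 = 362/5)
P = 9555
(q(-91 - 1*(-81)) - 14558) + P = (362/5 - 14558) + 9555 = -72428/5 + 9555 = -24653/5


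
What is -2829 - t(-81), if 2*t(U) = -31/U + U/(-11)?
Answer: -2524090/891 ≈ -2832.9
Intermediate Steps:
t(U) = -31/(2*U) - U/22 (t(U) = (-31/U + U/(-11))/2 = (-31/U + U*(-1/11))/2 = (-31/U - U/11)/2 = -31/(2*U) - U/22)
-2829 - t(-81) = -2829 - (-341 - 1*(-81)²)/(22*(-81)) = -2829 - (-1)*(-341 - 1*6561)/(22*81) = -2829 - (-1)*(-341 - 6561)/(22*81) = -2829 - (-1)*(-6902)/(22*81) = -2829 - 1*3451/891 = -2829 - 3451/891 = -2524090/891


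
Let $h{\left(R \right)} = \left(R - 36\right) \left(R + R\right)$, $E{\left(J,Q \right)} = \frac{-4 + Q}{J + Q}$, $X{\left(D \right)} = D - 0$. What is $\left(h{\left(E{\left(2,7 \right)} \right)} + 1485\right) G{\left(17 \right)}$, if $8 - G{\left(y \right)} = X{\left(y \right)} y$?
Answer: $- \frac{3695431}{9} \approx -4.106 \cdot 10^{5}$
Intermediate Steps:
$X{\left(D \right)} = D$ ($X{\left(D \right)} = D + 0 = D$)
$E{\left(J,Q \right)} = \frac{-4 + Q}{J + Q}$
$G{\left(y \right)} = 8 - y^{2}$ ($G{\left(y \right)} = 8 - y y = 8 - y^{2}$)
$h{\left(R \right)} = 2 R \left(-36 + R\right)$ ($h{\left(R \right)} = \left(-36 + R\right) 2 R = 2 R \left(-36 + R\right)$)
$\left(h{\left(E{\left(2,7 \right)} \right)} + 1485\right) G{\left(17 \right)} = \left(2 \frac{-4 + 7}{2 + 7} \left(-36 + \frac{-4 + 7}{2 + 7}\right) + 1485\right) \left(8 - 17^{2}\right) = \left(2 \cdot \frac{1}{9} \cdot 3 \left(-36 + \frac{1}{9} \cdot 3\right) + 1485\right) \left(8 - 289\right) = \left(2 \cdot \frac{1}{3} \left(-36 + \frac{1}{3}\right) + 1485\right) \left(-281\right) = \left(2 \cdot \frac{1}{3} \left(- \frac{107}{3}\right) + 1485\right) \left(-281\right) = \left(- \frac{214}{9} + 1485\right) \left(-281\right) = \frac{13151}{9} \left(-281\right) = - \frac{3695431}{9}$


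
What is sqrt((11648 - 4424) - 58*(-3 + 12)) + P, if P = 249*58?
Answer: 14442 + sqrt(6702) ≈ 14524.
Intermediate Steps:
P = 14442
sqrt((11648 - 4424) - 58*(-3 + 12)) + P = sqrt((11648 - 4424) - 58*(-3 + 12)) + 14442 = sqrt(7224 - 58*9) + 14442 = sqrt(7224 - 522) + 14442 = sqrt(6702) + 14442 = 14442 + sqrt(6702)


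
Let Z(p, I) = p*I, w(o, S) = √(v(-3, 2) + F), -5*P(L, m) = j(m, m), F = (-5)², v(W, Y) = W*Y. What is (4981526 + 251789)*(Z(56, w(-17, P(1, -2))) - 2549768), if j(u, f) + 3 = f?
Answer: -13343739120920 + 293065640*√19 ≈ -1.3342e+13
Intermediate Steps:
j(u, f) = -3 + f
F = 25
P(L, m) = ⅗ - m/5 (P(L, m) = -(-3 + m)/5 = ⅗ - m/5)
w(o, S) = √19 (w(o, S) = √(-3*2 + 25) = √(-6 + 25) = √19)
Z(p, I) = I*p
(4981526 + 251789)*(Z(56, w(-17, P(1, -2))) - 2549768) = (4981526 + 251789)*(√19*56 - 2549768) = 5233315*(56*√19 - 2549768) = 5233315*(-2549768 + 56*√19) = -13343739120920 + 293065640*√19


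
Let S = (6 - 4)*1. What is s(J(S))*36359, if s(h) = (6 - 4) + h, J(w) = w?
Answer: 145436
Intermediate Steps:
S = 2 (S = 2*1 = 2)
s(h) = 2 + h
s(J(S))*36359 = (2 + 2)*36359 = 4*36359 = 145436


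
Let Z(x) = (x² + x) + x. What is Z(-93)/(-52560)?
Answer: -2821/17520 ≈ -0.16102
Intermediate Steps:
Z(x) = x² + 2*x (Z(x) = (x + x²) + x = x² + 2*x)
Z(-93)/(-52560) = -93*(2 - 93)/(-52560) = -93*(-91)*(-1/52560) = 8463*(-1/52560) = -2821/17520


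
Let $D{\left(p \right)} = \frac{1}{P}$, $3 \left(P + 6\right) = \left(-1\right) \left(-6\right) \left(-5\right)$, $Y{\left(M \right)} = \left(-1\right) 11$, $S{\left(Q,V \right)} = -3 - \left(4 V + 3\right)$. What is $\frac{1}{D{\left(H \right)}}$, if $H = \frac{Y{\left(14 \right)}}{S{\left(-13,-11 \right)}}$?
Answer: $-16$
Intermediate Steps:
$S{\left(Q,V \right)} = -6 - 4 V$ ($S{\left(Q,V \right)} = -3 - \left(3 + 4 V\right) = -6 - 4 V$)
$Y{\left(M \right)} = -11$
$P = -16$ ($P = -6 + \frac{\left(-1\right) \left(-6\right) \left(-5\right)}{3} = -6 + \frac{6 \left(-5\right)}{3} = -6 + \frac{1}{3} \left(-30\right) = -6 - 10 = -16$)
$H = - \frac{11}{38}$ ($H = - \frac{11}{-6 - -44} = - \frac{11}{-6 + 44} = - \frac{11}{38} \approx -0.28947$)
$D{\left(p \right)} = - \frac{1}{16}$ ($D{\left(p \right)} = \frac{1}{-16} = - \frac{1}{16}$)
$\frac{1}{D{\left(H \right)}} = \frac{1}{- \frac{1}{16}} = -16$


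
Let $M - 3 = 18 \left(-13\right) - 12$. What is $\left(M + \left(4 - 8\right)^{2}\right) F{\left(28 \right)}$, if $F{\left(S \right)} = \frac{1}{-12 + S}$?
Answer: $- \frac{227}{16} \approx -14.188$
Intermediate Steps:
$M = -243$ ($M = 3 + \left(18 \left(-13\right) - 12\right) = 3 - 246 = -243$)
$\left(M + \left(4 - 8\right)^{2}\right) F{\left(28 \right)} = \frac{-243 + \left(4 - 8\right)^{2}}{-12 + 28} = \frac{-243 + \left(-4\right)^{2}}{16} = \left(-243 + 16\right) \frac{1}{16} = \left(-227\right) \frac{1}{16} = - \frac{227}{16}$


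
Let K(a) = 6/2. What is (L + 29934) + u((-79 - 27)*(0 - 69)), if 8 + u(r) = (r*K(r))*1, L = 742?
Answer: 52610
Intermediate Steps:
K(a) = 3 (K(a) = 6*(½) = 3)
u(r) = -8 + 3*r (u(r) = -8 + (r*3)*1 = -8 + (3*r)*1 = -8 + 3*r)
(L + 29934) + u((-79 - 27)*(0 - 69)) = (742 + 29934) + (-8 + 3*((-79 - 27)*(0 - 69))) = 30676 + (-8 + 3*(-106*(-69))) = 30676 + (-8 + 3*7314) = 30676 + (-8 + 21942) = 30676 + 21934 = 52610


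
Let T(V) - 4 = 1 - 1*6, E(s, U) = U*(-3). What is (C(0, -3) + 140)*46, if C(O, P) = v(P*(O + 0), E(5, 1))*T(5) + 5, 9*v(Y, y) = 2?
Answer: 59938/9 ≈ 6659.8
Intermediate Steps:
E(s, U) = -3*U
T(V) = -1 (T(V) = 4 + (1 - 1*6) = 4 + (1 - 6) = 4 - 5 = -1)
v(Y, y) = 2/9 (v(Y, y) = (⅑)*2 = 2/9)
C(O, P) = 43/9 (C(O, P) = (2/9)*(-1) + 5 = -2/9 + 5 = 43/9)
(C(0, -3) + 140)*46 = (43/9 + 140)*46 = (1303/9)*46 = 59938/9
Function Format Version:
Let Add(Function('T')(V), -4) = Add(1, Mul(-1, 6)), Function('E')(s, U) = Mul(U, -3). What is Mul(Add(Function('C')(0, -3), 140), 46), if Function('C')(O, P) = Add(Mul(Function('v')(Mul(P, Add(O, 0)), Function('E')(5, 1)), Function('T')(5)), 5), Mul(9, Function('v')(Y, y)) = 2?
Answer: Rational(59938, 9) ≈ 6659.8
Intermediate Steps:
Function('E')(s, U) = Mul(-3, U)
Function('T')(V) = -1 (Function('T')(V) = Add(4, Add(1, Mul(-1, 6))) = Add(4, Add(1, -6)) = Add(4, -5) = -1)
Function('v')(Y, y) = Rational(2, 9) (Function('v')(Y, y) = Mul(Rational(1, 9), 2) = Rational(2, 9))
Function('C')(O, P) = Rational(43, 9) (Function('C')(O, P) = Add(Mul(Rational(2, 9), -1), 5) = Add(Rational(-2, 9), 5) = Rational(43, 9))
Mul(Add(Function('C')(0, -3), 140), 46) = Mul(Add(Rational(43, 9), 140), 46) = Mul(Rational(1303, 9), 46) = Rational(59938, 9)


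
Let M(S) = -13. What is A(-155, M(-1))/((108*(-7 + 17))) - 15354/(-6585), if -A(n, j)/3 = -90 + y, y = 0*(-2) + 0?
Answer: 22667/8780 ≈ 2.5817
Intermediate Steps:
y = 0 (y = 0 + 0 = 0)
A(n, j) = 270 (A(n, j) = -3*(-90 + 0) = -3*(-90) = 270)
A(-155, M(-1))/((108*(-7 + 17))) - 15354/(-6585) = 270/((108*(-7 + 17))) - 15354/(-6585) = 270/((108*10)) - 15354*(-1/6585) = 270/1080 + 5118/2195 = 270*(1/1080) + 5118/2195 = ¼ + 5118/2195 = 22667/8780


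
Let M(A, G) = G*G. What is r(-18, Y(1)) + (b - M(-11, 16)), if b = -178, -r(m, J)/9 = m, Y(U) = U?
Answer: -272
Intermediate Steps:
M(A, G) = G²
r(m, J) = -9*m
r(-18, Y(1)) + (b - M(-11, 16)) = -9*(-18) + (-178 - 1*16²) = 162 + (-178 - 1*256) = 162 + (-178 - 256) = 162 - 434 = -272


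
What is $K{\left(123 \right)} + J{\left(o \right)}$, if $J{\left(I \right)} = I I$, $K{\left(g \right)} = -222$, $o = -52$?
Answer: $2482$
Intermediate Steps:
$J{\left(I \right)} = I^{2}$
$K{\left(123 \right)} + J{\left(o \right)} = -222 + \left(-52\right)^{2} = -222 + 2704 = 2482$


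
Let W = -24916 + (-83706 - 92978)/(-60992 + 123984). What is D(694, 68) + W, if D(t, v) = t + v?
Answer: -380421363/15748 ≈ -24157.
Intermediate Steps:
W = -392421339/15748 (W = -24916 - 176684/62992 = -24916 - 176684*1/62992 = -24916 - 44171/15748 = -392421339/15748 ≈ -24919.)
D(694, 68) + W = (694 + 68) - 392421339/15748 = 762 - 392421339/15748 = -380421363/15748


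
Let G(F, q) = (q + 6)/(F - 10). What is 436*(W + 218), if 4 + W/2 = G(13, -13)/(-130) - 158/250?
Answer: 443744668/4875 ≈ 91025.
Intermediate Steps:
G(F, q) = (6 + q)/(-10 + F)
W = -44987/4875 (W = -8 + 2*(((6 - 13)/(-10 + 13))/(-130) - 158/250) = -8 + 2*((-7/3)*(-1/130) - 158*1/250) = -8 + 2*(((1/3)*(-7))*(-1/130) - 79/125) = -8 + 2*(-7/3*(-1/130) - 79/125) = -8 + 2*(7/390 - 79/125) = -8 + 2*(-5987/9750) = -8 - 5987/4875 = -44987/4875 ≈ -9.2281)
436*(W + 218) = 436*(-44987/4875 + 218) = 436*(1017763/4875) = 443744668/4875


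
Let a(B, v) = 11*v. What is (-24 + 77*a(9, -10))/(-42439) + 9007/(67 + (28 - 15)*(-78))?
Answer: -12071105/1296443 ≈ -9.3109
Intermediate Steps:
(-24 + 77*a(9, -10))/(-42439) + 9007/(67 + (28 - 15)*(-78)) = (-24 + 77*(11*(-10)))/(-42439) + 9007/(67 + (28 - 15)*(-78)) = (-24 + 77*(-110))*(-1/42439) + 9007/(67 + 13*(-78)) = (-24 - 8470)*(-1/42439) + 9007/(67 - 1014) = -8494*(-1/42439) + 9007/(-947) = 274/1369 + 9007*(-1/947) = 274/1369 - 9007/947 = -12071105/1296443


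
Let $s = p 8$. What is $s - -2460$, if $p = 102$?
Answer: $3276$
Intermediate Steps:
$s = 816$ ($s = 102 \cdot 8 = 816$)
$s - -2460 = 816 - -2460 = 816 + 2460 = 3276$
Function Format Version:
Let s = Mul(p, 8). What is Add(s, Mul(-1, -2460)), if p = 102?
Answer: 3276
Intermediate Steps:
s = 816 (s = Mul(102, 8) = 816)
Add(s, Mul(-1, -2460)) = Add(816, Mul(-1, -2460)) = Add(816, 2460) = 3276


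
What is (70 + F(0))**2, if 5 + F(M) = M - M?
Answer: 4225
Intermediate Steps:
F(M) = -5 (F(M) = -5 + (M - M) = -5 + 0 = -5)
(70 + F(0))**2 = (70 - 5)**2 = 65**2 = 4225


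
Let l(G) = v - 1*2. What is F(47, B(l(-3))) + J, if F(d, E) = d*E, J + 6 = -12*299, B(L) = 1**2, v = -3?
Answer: -3547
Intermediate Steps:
l(G) = -5 (l(G) = -3 - 1*2 = -3 - 2 = -5)
B(L) = 1
J = -3594 (J = -6 - 12*299 = -6 - 3588 = -3594)
F(d, E) = E*d
F(47, B(l(-3))) + J = 1*47 - 3594 = 47 - 3594 = -3547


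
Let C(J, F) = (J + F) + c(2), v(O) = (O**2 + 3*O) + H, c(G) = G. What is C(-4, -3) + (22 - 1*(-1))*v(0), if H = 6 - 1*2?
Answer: 87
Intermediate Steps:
H = 4 (H = 6 - 2 = 4)
v(O) = 4 + O**2 + 3*O (v(O) = (O**2 + 3*O) + 4 = 4 + O**2 + 3*O)
C(J, F) = 2 + F + J (C(J, F) = (J + F) + 2 = (F + J) + 2 = 2 + F + J)
C(-4, -3) + (22 - 1*(-1))*v(0) = (2 - 3 - 4) + (22 - 1*(-1))*(4 + 0**2 + 3*0) = -5 + (22 + 1)*(4 + 0 + 0) = -5 + 23*4 = -5 + 92 = 87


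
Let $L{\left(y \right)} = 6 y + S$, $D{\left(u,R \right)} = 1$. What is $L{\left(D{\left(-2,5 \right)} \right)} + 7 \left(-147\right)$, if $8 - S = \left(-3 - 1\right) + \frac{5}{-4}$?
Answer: $- \frac{4039}{4} \approx -1009.8$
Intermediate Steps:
$S = \frac{53}{4}$ ($S = 8 - \left(\left(-3 - 1\right) + \frac{5}{-4}\right) = 8 - \left(-4 + 5 \left(- \frac{1}{4}\right)\right) = 8 - \left(-4 - \frac{5}{4}\right) = 8 - - \frac{21}{4} = 8 + \frac{21}{4} = \frac{53}{4} \approx 13.25$)
$L{\left(y \right)} = \frac{53}{4} + 6 y$ ($L{\left(y \right)} = 6 y + \frac{53}{4} = \frac{53}{4} + 6 y$)
$L{\left(D{\left(-2,5 \right)} \right)} + 7 \left(-147\right) = \left(\frac{53}{4} + 6 \cdot 1\right) + 7 \left(-147\right) = \left(\frac{53}{4} + 6\right) - 1029 = \frac{77}{4} - 1029 = - \frac{4039}{4}$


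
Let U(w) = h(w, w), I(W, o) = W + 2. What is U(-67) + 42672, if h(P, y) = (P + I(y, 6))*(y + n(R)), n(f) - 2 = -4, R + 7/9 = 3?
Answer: 51780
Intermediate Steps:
I(W, o) = 2 + W
R = 20/9 (R = -7/9 + 3 = 20/9 ≈ 2.2222)
n(f) = -2 (n(f) = 2 - 4 = -2)
h(P, y) = (-2 + y)*(2 + P + y) (h(P, y) = (P + (2 + y))*(y - 2) = (2 + P + y)*(-2 + y) = (-2 + y)*(2 + P + y))
U(w) = -4 - 2*w + 2*w**2 (U(w) = -4 + w**2 - 2*w + w*w = -4 + w**2 - 2*w + w**2 = -4 - 2*w + 2*w**2)
U(-67) + 42672 = (-4 - 2*(-67) + 2*(-67)**2) + 42672 = (-4 + 134 + 2*4489) + 42672 = (-4 + 134 + 8978) + 42672 = 9108 + 42672 = 51780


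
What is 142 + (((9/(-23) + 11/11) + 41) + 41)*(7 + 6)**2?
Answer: 324366/23 ≈ 14103.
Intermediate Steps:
142 + (((9/(-23) + 11/11) + 41) + 41)*(7 + 6)**2 = 142 + (((9*(-1/23) + 11*(1/11)) + 41) + 41)*13**2 = 142 + (((-9/23 + 1) + 41) + 41)*169 = 142 + ((14/23 + 41) + 41)*169 = 142 + (957/23 + 41)*169 = 142 + (1900/23)*169 = 142 + 321100/23 = 324366/23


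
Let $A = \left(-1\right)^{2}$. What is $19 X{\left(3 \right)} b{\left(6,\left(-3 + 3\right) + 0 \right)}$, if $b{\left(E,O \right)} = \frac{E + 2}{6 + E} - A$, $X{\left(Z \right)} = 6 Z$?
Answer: $-114$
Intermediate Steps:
$A = 1$
$b{\left(E,O \right)} = -1 + \frac{2 + E}{6 + E}$ ($b{\left(E,O \right)} = \frac{E + 2}{6 + E} - 1 = \frac{2 + E}{6 + E} - 1 = -1 + \frac{2 + E}{6 + E}$)
$19 X{\left(3 \right)} b{\left(6,\left(-3 + 3\right) + 0 \right)} = 19 \cdot 6 \cdot 3 \left(- \frac{4}{6 + 6}\right) = 19 \cdot 18 \left(- \frac{4}{12}\right) = 342 \left(\left(-4\right) \frac{1}{12}\right) = 342 \left(- \frac{1}{3}\right) = -114$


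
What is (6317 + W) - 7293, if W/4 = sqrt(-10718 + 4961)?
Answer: -976 + 4*I*sqrt(5757) ≈ -976.0 + 303.5*I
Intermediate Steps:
W = 4*I*sqrt(5757) (W = 4*sqrt(-10718 + 4961) = 4*sqrt(-5757) = 4*(I*sqrt(5757)) = 4*I*sqrt(5757) ≈ 303.5*I)
(6317 + W) - 7293 = (6317 + 4*I*sqrt(5757)) - 7293 = -976 + 4*I*sqrt(5757)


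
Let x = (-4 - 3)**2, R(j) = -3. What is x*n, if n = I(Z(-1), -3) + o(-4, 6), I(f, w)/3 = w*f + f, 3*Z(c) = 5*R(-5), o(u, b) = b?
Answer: 1764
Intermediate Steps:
Z(c) = -5 (Z(c) = (5*(-3))/3 = (1/3)*(-15) = -5)
I(f, w) = 3*f + 3*f*w (I(f, w) = 3*(w*f + f) = 3*(f*w + f) = 3*(f + f*w) = 3*f + 3*f*w)
x = 49 (x = (-7)**2 = 49)
n = 36 (n = 3*(-5)*(1 - 3) + 6 = 3*(-5)*(-2) + 6 = 30 + 6 = 36)
x*n = 49*36 = 1764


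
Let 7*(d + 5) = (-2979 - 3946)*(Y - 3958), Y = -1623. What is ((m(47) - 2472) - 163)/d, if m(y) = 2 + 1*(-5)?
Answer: -9233/19324195 ≈ -0.00047779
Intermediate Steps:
m(y) = -3 (m(y) = 2 - 5 = -3)
d = 38648390/7 (d = -5 + ((-2979 - 3946)*(-1623 - 3958))/7 = -5 + (-6925*(-5581))/7 = -5 + (⅐)*38648425 = -5 + 38648425/7 = 38648390/7 ≈ 5.5212e+6)
((m(47) - 2472) - 163)/d = ((-3 - 2472) - 163)/(38648390/7) = (-2475 - 163)*(7/38648390) = -2638*7/38648390 = -9233/19324195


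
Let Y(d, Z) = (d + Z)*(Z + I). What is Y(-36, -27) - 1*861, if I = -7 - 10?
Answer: 1911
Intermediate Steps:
I = -17
Y(d, Z) = (-17 + Z)*(Z + d) (Y(d, Z) = (d + Z)*(Z - 17) = (Z + d)*(-17 + Z) = (-17 + Z)*(Z + d))
Y(-36, -27) - 1*861 = ((-27)² - 17*(-27) - 17*(-36) - 27*(-36)) - 1*861 = (729 + 459 + 612 + 972) - 861 = 2772 - 861 = 1911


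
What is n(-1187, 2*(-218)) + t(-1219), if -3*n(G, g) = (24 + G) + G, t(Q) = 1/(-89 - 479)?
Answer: 1334797/1704 ≈ 783.33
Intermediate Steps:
t(Q) = -1/568 (t(Q) = 1/(-568) = -1/568)
n(G, g) = -8 - 2*G/3 (n(G, g) = -((24 + G) + G)/3 = -(24 + 2*G)/3 = -8 - 2*G/3)
n(-1187, 2*(-218)) + t(-1219) = (-8 - ⅔*(-1187)) - 1/568 = (-8 + 2374/3) - 1/568 = 2350/3 - 1/568 = 1334797/1704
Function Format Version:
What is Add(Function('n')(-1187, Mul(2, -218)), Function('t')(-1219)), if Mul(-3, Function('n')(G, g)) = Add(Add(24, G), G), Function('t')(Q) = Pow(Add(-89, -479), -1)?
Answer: Rational(1334797, 1704) ≈ 783.33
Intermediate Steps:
Function('t')(Q) = Rational(-1, 568) (Function('t')(Q) = Pow(-568, -1) = Rational(-1, 568))
Function('n')(G, g) = Add(-8, Mul(Rational(-2, 3), G)) (Function('n')(G, g) = Mul(Rational(-1, 3), Add(Add(24, G), G)) = Mul(Rational(-1, 3), Add(24, Mul(2, G))) = Add(-8, Mul(Rational(-2, 3), G)))
Add(Function('n')(-1187, Mul(2, -218)), Function('t')(-1219)) = Add(Add(-8, Mul(Rational(-2, 3), -1187)), Rational(-1, 568)) = Add(Add(-8, Rational(2374, 3)), Rational(-1, 568)) = Add(Rational(2350, 3), Rational(-1, 568)) = Rational(1334797, 1704)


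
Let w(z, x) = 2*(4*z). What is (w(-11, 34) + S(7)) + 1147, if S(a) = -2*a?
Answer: 1045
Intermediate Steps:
w(z, x) = 8*z
(w(-11, 34) + S(7)) + 1147 = (8*(-11) - 2*7) + 1147 = (-88 - 14) + 1147 = -102 + 1147 = 1045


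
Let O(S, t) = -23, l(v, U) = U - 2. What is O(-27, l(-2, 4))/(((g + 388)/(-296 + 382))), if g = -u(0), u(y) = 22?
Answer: -989/183 ≈ -5.4044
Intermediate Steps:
l(v, U) = -2 + U
g = -22 (g = -1*22 = -22)
O(-27, l(-2, 4))/(((g + 388)/(-296 + 382))) = -23*(-296 + 382)/(-22 + 388) = -23/(366/86) = -23/(366*(1/86)) = -23/183/43 = -23*43/183 = -989/183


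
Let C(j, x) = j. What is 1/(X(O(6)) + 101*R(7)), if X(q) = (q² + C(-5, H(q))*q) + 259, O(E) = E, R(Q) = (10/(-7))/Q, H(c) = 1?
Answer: 49/11975 ≈ 0.0040919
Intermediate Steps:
R(Q) = -10/(7*Q) (R(Q) = (10*(-⅐))/Q = -10/(7*Q))
X(q) = 259 + q² - 5*q (X(q) = (q² - 5*q) + 259 = 259 + q² - 5*q)
1/(X(O(6)) + 101*R(7)) = 1/((259 + 6² - 5*6) + 101*(-10/7/7)) = 1/((259 + 36 - 30) + 101*(-10/7*⅐)) = 1/(265 + 101*(-10/49)) = 1/(265 - 1010/49) = 1/(11975/49) = 49/11975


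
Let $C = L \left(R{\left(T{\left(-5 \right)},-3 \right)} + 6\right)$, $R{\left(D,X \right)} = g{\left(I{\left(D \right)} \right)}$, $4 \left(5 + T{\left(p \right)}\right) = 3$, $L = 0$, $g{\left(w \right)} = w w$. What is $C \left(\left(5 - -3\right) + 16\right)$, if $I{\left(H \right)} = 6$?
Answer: $0$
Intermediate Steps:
$g{\left(w \right)} = w^{2}$
$T{\left(p \right)} = - \frac{17}{4}$ ($T{\left(p \right)} = -5 + \frac{1}{4} \cdot 3 = -5 + \frac{3}{4} = - \frac{17}{4}$)
$R{\left(D,X \right)} = 36$ ($R{\left(D,X \right)} = 6^{2} = 36$)
$C = 0$ ($C = 0 \left(36 + 6\right) = 0 \cdot 42 = 0$)
$C \left(\left(5 - -3\right) + 16\right) = 0 \left(\left(5 - -3\right) + 16\right) = 0 \left(\left(5 + 3\right) + 16\right) = 0 \left(8 + 16\right) = 0 \cdot 24 = 0$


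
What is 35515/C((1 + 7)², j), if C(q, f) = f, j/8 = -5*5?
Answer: -7103/40 ≈ -177.57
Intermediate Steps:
j = -200 (j = 8*(-5*5) = 8*(-25) = -200)
35515/C((1 + 7)², j) = 35515/(-200) = 35515*(-1/200) = -7103/40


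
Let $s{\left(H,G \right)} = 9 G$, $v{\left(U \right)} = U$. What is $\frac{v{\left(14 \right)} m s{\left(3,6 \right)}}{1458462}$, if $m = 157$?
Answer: $\frac{19782}{243077} \approx 0.081382$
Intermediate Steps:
$\frac{v{\left(14 \right)} m s{\left(3,6 \right)}}{1458462} = \frac{14 \cdot 157 \cdot 9 \cdot 6}{1458462} = 2198 \cdot 54 \cdot \frac{1}{1458462} = 118692 \cdot \frac{1}{1458462} = \frac{19782}{243077}$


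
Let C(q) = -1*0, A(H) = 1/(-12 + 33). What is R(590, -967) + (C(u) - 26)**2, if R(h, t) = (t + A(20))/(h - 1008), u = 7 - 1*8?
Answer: 270647/399 ≈ 678.31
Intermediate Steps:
u = -1 (u = 7 - 8 = -1)
A(H) = 1/21
C(q) = 0
R(h, t) = (1/21 + t)/(-1008 + h) (R(h, t) = (t + 1/21)/(h - 1008) = (1/21 + t)/(-1008 + h))
R(590, -967) + (C(u) - 26)**2 = (1/21 - 967)/(-1008 + 590) + (0 - 26)**2 = -20306/21/(-418) + (-26)**2 = -1/418*(-20306/21) + 676 = 923/399 + 676 = 270647/399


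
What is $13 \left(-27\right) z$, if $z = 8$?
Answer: $-2808$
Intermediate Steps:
$13 \left(-27\right) z = 13 \left(-27\right) 8 = \left(-351\right) 8 = -2808$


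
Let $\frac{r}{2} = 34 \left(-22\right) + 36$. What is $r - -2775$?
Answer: $1351$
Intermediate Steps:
$r = -1424$ ($r = 2 \left(34 \left(-22\right) + 36\right) = 2 \left(-748 + 36\right) = 2 \left(-712\right) = -1424$)
$r - -2775 = -1424 - -2775 = -1424 + 2775 = 1351$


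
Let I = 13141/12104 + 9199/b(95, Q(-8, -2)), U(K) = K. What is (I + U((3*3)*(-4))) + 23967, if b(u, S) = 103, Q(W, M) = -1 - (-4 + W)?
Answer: 1761633123/73336 ≈ 24021.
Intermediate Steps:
Q(W, M) = 3 - W (Q(W, M) = -1 + (4 - W) = 3 - W)
I = 6629307/73336 (I = 13141/12104 + 9199/103 = 13141*(1/12104) + 9199*(1/103) = 773/712 + 9199/103 = 6629307/73336 ≈ 90.396)
(I + U((3*3)*(-4))) + 23967 = (6629307/73336 + (3*3)*(-4)) + 23967 = (6629307/73336 + 9*(-4)) + 23967 = (6629307/73336 - 36) + 23967 = 3989211/73336 + 23967 = 1761633123/73336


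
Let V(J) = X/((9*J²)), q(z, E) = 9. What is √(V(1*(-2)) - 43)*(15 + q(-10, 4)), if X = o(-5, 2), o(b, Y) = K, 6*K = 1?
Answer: 2*I*√55722/3 ≈ 157.37*I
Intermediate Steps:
K = ⅙ (K = (⅙)*1 = ⅙ ≈ 0.16667)
o(b, Y) = ⅙
X = ⅙ ≈ 0.16667
V(J) = 1/(54*J²) (V(J) = 1/(6*((9*J²))) = (1/(9*J²))/6 = 1/(54*J²))
√(V(1*(-2)) - 43)*(15 + q(-10, 4)) = √(1/(54*(1*(-2))²) - 43)*(15 + 9) = √((1/54)/(-2)² - 43)*24 = √((1/54)*(¼) - 43)*24 = √(1/216 - 43)*24 = √(-9287/216)*24 = (I*√55722/36)*24 = 2*I*√55722/3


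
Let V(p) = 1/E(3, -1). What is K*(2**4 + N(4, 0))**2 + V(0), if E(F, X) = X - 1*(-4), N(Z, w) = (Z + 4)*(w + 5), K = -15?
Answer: -141119/3 ≈ -47040.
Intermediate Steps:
N(Z, w) = (4 + Z)*(5 + w)
E(F, X) = 4 + X (E(F, X) = X + 4 = 4 + X)
V(p) = 1/3 (V(p) = 1/(4 - 1) = 1/3)
K*(2**4 + N(4, 0))**2 + V(0) = -15*(2**4 + (20 + 4*0 + 5*4 + 4*0))**2 + 1/3 = -15*(16 + (20 + 0 + 20 + 0))**2 + 1/3 = -15*(16 + 40)**2 + 1/3 = -15*56**2 + 1/3 = -15*3136 + 1/3 = -47040 + 1/3 = -141119/3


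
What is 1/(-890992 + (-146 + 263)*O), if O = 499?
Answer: -1/832609 ≈ -1.2010e-6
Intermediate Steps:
1/(-890992 + (-146 + 263)*O) = 1/(-890992 + (-146 + 263)*499) = 1/(-890992 + 117*499) = 1/(-890992 + 58383) = 1/(-832609) = -1/832609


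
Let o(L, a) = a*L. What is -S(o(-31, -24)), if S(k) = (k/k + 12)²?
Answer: -169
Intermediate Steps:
o(L, a) = L*a
S(k) = 169 (S(k) = (1 + 12)² = 13² = 169)
-S(o(-31, -24)) = -1*169 = -169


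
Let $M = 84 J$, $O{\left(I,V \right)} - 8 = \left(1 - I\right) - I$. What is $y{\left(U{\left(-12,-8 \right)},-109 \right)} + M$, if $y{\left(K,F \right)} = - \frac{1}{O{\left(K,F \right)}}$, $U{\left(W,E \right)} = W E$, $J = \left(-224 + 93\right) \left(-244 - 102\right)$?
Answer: $\frac{696751273}{183} \approx 3.8074 \cdot 10^{6}$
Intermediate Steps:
$J = 45326$ ($J = \left(-131\right) \left(-346\right) = 45326$)
$U{\left(W,E \right)} = E W$
$O{\left(I,V \right)} = 9 - 2 I$ ($O{\left(I,V \right)} = 8 - \left(-1 + 2 I\right) = 9 - 2 I$)
$y{\left(K,F \right)} = - \frac{1}{9 - 2 K}$
$M = 3807384$ ($M = 84 \cdot 45326 = 3807384$)
$y{\left(U{\left(-12,-8 \right)},-109 \right)} + M = \frac{1}{-9 + 2 \left(\left(-8\right) \left(-12\right)\right)} + 3807384 = \frac{1}{-9 + 2 \cdot 96} + 3807384 = \frac{1}{-9 + 192} + 3807384 = \frac{1}{183} + 3807384 = \frac{696751273}{183}$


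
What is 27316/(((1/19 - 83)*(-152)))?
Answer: 6829/3152 ≈ 2.1666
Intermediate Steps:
27316/(((1/19 - 83)*(-152))) = 27316/((-1576/19*(-152))) = 27316/12608 = 27316*(1/12608) = 6829/3152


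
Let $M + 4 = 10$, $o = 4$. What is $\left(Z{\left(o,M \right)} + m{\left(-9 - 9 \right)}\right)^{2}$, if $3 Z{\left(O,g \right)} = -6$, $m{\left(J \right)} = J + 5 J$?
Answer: $12100$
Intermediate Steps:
$m{\left(J \right)} = 6 J$
$M = 6$ ($M = -4 + 10 = 6$)
$Z{\left(O,g \right)} = -2$ ($Z{\left(O,g \right)} = \frac{1}{3} \left(-6\right) = -2$)
$\left(Z{\left(o,M \right)} + m{\left(-9 - 9 \right)}\right)^{2} = \left(-2 + 6 \left(-9 - 9\right)\right)^{2} = \left(-2 + 6 \left(-18\right)\right)^{2} = \left(-2 - 108\right)^{2} = \left(-110\right)^{2} = 12100$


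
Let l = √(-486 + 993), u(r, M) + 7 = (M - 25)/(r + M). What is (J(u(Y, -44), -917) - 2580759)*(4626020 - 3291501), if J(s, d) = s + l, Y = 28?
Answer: -55105208103053/16 + 17348747*√3 ≈ -3.4440e+12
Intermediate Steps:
u(r, M) = -7 + (-25 + M)/(M + r) (u(r, M) = -7 + (M - 25)/(r + M) = -7 + (-25 + M)/(M + r))
l = 13*√3 (l = √507 = 13*√3 ≈ 22.517)
J(s, d) = s + 13*√3
(J(u(Y, -44), -917) - 2580759)*(4626020 - 3291501) = (((-25 - 7*28 - 6*(-44))/(-44 + 28) + 13*√3) - 2580759)*(4626020 - 3291501) = (((-25 - 196 + 264)/(-16) + 13*√3) - 2580759)*1334519 = ((-1/16*43 + 13*√3) - 2580759)*1334519 = ((-43/16 + 13*√3) - 2580759)*1334519 = (-41292187/16 + 13*√3)*1334519 = -55105208103053/16 + 17348747*√3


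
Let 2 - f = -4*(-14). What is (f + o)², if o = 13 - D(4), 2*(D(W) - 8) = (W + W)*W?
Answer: 4225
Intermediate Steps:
D(W) = 8 + W² (D(W) = 8 + ((W + W)*W)/2 = 8 + ((2*W)*W)/2 = 8 + (2*W²)/2 = 8 + W²)
o = -11 (o = 13 - (8 + 4²) = 13 - (8 + 16) = 13 - 1*24 = 13 - 24 = -11)
f = -54 (f = 2 - (-4)*(-14) = 2 - 1*56 = 2 - 56 = -54)
(f + o)² = (-54 - 11)² = (-65)² = 4225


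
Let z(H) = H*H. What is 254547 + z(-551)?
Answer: 558148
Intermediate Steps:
z(H) = H²
254547 + z(-551) = 254547 + (-551)² = 254547 + 303601 = 558148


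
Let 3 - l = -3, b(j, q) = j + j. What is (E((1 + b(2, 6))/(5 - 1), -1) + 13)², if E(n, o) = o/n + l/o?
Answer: 961/25 ≈ 38.440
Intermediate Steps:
b(j, q) = 2*j
l = 6 (l = 3 - 1*(-3) = 3 + 3 = 6)
E(n, o) = 6/o + o/n (E(n, o) = o/n + 6/o = 6/o + o/n)
(E((1 + b(2, 6))/(5 - 1), -1) + 13)² = ((6/(-1) - 1/((1 + 2*2)/(5 - 1))) + 13)² = ((6*(-1) - 1/((1 + 4)/4)) + 13)² = ((-6 - 1/(5*(¼))) + 13)² = ((-6 - 1/5/4) + 13)² = ((-6 - 1*⅘) + 13)² = ((-6 - ⅘) + 13)² = (-34/5 + 13)² = (31/5)² = 961/25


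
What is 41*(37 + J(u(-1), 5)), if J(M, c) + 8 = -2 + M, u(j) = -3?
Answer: 984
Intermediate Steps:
J(M, c) = -10 + M (J(M, c) = -8 + (-2 + M) = -10 + M)
41*(37 + J(u(-1), 5)) = 41*(37 + (-10 - 3)) = 41*(37 - 13) = 41*24 = 984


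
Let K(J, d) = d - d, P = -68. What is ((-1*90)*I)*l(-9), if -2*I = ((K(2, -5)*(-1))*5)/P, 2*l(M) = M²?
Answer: 0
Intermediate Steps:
K(J, d) = 0
l(M) = M²/2
I = 0 (I = -(0*(-1))*5/(2*(-68)) = -0*5*(-1)/(2*68) = -0*(-1)/68 = -½*0 = 0)
((-1*90)*I)*l(-9) = (-1*90*0)*((½)*(-9)²) = (-90*0)*((½)*81) = 0*(81/2) = 0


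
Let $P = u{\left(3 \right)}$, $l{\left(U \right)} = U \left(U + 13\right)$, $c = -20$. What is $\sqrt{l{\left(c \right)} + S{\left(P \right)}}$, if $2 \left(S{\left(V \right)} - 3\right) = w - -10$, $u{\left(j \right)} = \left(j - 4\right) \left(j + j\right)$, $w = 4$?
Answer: $5 \sqrt{6} \approx 12.247$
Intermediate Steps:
$l{\left(U \right)} = U \left(13 + U\right)$
$u{\left(j \right)} = 2 j \left(-4 + j\right)$ ($u{\left(j \right)} = \left(-4 + j\right) 2 j = 2 j \left(-4 + j\right)$)
$P = -6$ ($P = 2 \cdot 3 \left(-4 + 3\right) = 2 \cdot 3 \left(-1\right) = -6$)
$S{\left(V \right)} = 10$ ($S{\left(V \right)} = 3 + \frac{4 - -10}{2} = 3 + \frac{4 + 10}{2} = 3 + \frac{1}{2} \cdot 14 = 3 + 7 = 10$)
$\sqrt{l{\left(c \right)} + S{\left(P \right)}} = \sqrt{- 20 \left(13 - 20\right) + 10} = \sqrt{\left(-20\right) \left(-7\right) + 10} = \sqrt{140 + 10} = \sqrt{150} = 5 \sqrt{6}$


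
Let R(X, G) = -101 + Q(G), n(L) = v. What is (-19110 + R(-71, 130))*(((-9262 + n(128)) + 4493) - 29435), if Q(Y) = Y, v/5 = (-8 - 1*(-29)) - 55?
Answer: 655890294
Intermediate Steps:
v = -170 (v = 5*((-8 - 1*(-29)) - 55) = 5*((-8 + 29) - 55) = 5*(21 - 55) = 5*(-34) = -170)
n(L) = -170
R(X, G) = -101 + G
(-19110 + R(-71, 130))*(((-9262 + n(128)) + 4493) - 29435) = (-19110 + (-101 + 130))*(((-9262 - 170) + 4493) - 29435) = (-19110 + 29)*((-9432 + 4493) - 29435) = -19081*(-4939 - 29435) = -19081*(-34374) = 655890294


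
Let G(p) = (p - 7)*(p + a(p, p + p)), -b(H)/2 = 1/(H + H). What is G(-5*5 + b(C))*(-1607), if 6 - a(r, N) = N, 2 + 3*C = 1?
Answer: 1304884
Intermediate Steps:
C = -1/3 (C = -2/3 + (1/3)*1 = -2/3 + 1/3 = -1/3 ≈ -0.33333)
b(H) = -1/H (b(H) = -2/(H + H) = -2*1/(2*H) = -1/H)
a(r, N) = 6 - N
G(p) = (-7 + p)*(6 - p) (G(p) = (p - 7)*(p + (6 - (p + p))) = (-7 + p)*(p + (6 - 2*p)) = (-7 + p)*(6 - p))
G(-5*5 + b(C))*(-1607) = (-42 - (-5*5 - 1/(-1/3))**2 + 13*(-5*5 - 1/(-1/3)))*(-1607) = (-42 - (-25 - 1*(-3))**2 + 13*(-25 - 1*(-3)))*(-1607) = (-42 - (-25 + 3)**2 + 13*(-25 + 3))*(-1607) = (-42 - 1*(-22)**2 + 13*(-22))*(-1607) = (-42 - 1*484 - 286)*(-1607) = (-42 - 484 - 286)*(-1607) = -812*(-1607) = 1304884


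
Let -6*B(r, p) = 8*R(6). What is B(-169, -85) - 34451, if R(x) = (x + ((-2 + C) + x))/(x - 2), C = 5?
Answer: -34456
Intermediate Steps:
R(x) = (3 + 2*x)/(-2 + x) (R(x) = (x + ((-2 + 5) + x))/(x - 2) = (x + (3 + x))/(-2 + x) = (3 + 2*x)/(-2 + x))
B(r, p) = -5 (B(r, p) = -4*(3 + 2*6)/(-2 + 6)/3 = -4*(3 + 12)/4/3 = -4*(¼)*15/3 = -4*15/(3*4) = -⅙*30 = -5)
B(-169, -85) - 34451 = -5 - 34451 = -34456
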